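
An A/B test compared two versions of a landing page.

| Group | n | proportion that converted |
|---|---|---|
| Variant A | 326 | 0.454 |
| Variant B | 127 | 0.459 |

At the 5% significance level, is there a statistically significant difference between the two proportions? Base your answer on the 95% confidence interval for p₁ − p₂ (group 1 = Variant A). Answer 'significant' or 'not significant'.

not significant

The two standard errors are √(0.4540×0.5460/326) = 0.02757 and √(0.4590×0.5410/127) = 0.04422.
Because the samples are independent, SE_diff = √(0.02757² + 0.04422²) = 0.05211.
Using z* = 1.960 for 95%, ME = 1.960 × 0.05211 = 0.10214.
p̂₁ − p̂₂ = -0.0050; interval -0.0050 ± 0.10214 gives (-0.10714, 0.09714).
The interval (-0.10714, 0.09714) contains 0, so the difference is not significant.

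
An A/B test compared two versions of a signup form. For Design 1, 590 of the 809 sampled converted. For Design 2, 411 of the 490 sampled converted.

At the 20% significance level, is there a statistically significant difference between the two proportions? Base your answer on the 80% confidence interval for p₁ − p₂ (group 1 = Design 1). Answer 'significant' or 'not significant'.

significant

p̂₁ = 590/809 = 0.7293 and p̂₂ = 411/490 = 0.8388.
SE₁ = √(p̂₁(1−p̂₁)/n₁) = √(0.7293·0.2707/809) = 0.01562; SE₂ = √(0.8388·0.1612/490) = 0.01661.
Independent samples: SE of the difference = √(SE₁² + SE₂²) = √(0.0002439844 + 0.0002758921) = 0.02280.
z* for 80% confidence is 1.282, so the margin of error is 1.282 × 0.02280 = 0.02923.
Point estimate p̂₁ − p̂₂ = 0.7293 − 0.8388 = -0.1095.
-0.1095 ± 0.02923 → (-0.13873, -0.08027).
The interval (-0.13873, -0.08027) does not contain 0, so the difference is significant.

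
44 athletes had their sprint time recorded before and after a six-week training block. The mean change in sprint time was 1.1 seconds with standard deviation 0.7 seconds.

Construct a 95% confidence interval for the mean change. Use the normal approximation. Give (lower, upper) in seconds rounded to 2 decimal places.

This is a matched-pairs design, so SE = s_d/√n = 0.7/√44 = 0.1055.
Margin = 1.960 × 0.1055 = 0.2068; the interval is 1.1 ± 0.2068 = (0.89, 1.31).

(0.89, 1.31)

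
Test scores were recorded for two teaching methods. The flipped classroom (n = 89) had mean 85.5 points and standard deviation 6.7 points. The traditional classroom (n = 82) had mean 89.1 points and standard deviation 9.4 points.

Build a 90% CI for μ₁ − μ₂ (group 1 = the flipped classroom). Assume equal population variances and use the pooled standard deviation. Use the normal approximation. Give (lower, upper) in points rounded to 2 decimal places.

(-5.64, -1.56)

Pooled variance s_p² = [88·6.7² + 81·9.4²] / (89+82−2) = 65.7247, so s_p = 8.1071.
SE_diff = s_p·√(1/n₁ + 1/n₂) = 8.1071·√(1/89 + 1/82) = 1.2410.
z* = 1.645; margin = 1.645 × 1.2410 = 2.0414.
Difference = 85.5 − 89.1 = -3.6000.
-3.6000 ± 2.0414 → (-5.64, -1.56).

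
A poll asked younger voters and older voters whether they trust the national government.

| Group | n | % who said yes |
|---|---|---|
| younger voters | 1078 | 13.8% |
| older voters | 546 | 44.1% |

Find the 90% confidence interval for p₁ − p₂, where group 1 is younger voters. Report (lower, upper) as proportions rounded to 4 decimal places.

Each SE is √(p̂(1−p̂)/n): √(0.1380·0.8620/1078) = 0.01050 and √(0.4410·0.5590/546) = 0.02125.
SE(p̂₁ − p̂₂) = √(SE₁² + SE₂²) = √(0.00011025 + 0.0004515625) = 0.02370, since the two samples are independent.
At 90% confidence z* = 1.645; margin = 1.645 × 0.02370 = 0.03899.
The difference is 0.1380 − 0.4410 = -0.3030, so the interval is -0.3030 ± 0.03899 = (-0.3420, -0.2640).

(-0.3420, -0.2640)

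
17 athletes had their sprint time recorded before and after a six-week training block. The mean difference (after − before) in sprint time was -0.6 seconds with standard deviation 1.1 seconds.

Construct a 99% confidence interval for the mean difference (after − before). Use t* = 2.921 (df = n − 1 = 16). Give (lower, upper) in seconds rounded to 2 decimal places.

This is a matched-pairs design, so SE = s_d/√n = 1.1/√17 = 0.2668.
Margin = 2.921 × 0.2668 = 0.7793; the interval is -0.6 ± 0.7793 = (-1.38, 0.18).

(-1.38, 0.18)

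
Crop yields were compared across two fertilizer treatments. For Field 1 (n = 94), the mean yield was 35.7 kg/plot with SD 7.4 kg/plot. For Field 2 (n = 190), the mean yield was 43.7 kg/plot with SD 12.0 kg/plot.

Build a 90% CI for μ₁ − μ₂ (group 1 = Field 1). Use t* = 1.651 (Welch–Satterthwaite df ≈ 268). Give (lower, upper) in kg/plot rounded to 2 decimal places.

Standard errors of each mean: 7.4/√94 = 0.7633 and 12.0/√190 = 0.8706.
SE(x̄₁ − x̄₂) = √(0.7633² + 0.8706²) = 1.1578 for independent samples with unequal variances.
With t* = 1.651, the margin is 1.651 × 1.1578 = 1.9115.
x̄₁ − x̄₂ = 35.7 − 43.7 = -8.0000; the interval is -8.0000 ± 1.9115 = (-9.91, -6.09).

(-9.91, -6.09)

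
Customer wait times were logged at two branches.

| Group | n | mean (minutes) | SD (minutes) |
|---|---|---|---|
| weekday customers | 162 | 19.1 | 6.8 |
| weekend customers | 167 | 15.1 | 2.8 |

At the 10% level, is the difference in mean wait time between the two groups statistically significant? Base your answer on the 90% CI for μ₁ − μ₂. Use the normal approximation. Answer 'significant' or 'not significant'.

significant

SE₁ = s₁/√n₁ = 6.8/√162 = 0.5343; SE₂ = 2.8/√167 = 0.2167.
Independent samples, unequal variances: SE_diff = √(SE₁² + SE₂²) = √(0.28547649 + 0.04695889) = 0.5766.
z* = 1.645, so margin of error = 1.645 × 0.5766 = 0.9485.
Difference in means = 19.1 − 15.1 = 4.0000.
4.0000 ± 0.9485 → (3.0515, 4.9485).
The interval (3.0515, 4.9485) does not contain 0, so the difference is significant.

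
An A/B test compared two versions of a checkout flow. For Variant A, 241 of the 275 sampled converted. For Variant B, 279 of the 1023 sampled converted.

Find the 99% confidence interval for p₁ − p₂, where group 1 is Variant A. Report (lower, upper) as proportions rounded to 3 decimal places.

Sample proportions: 241/275 = 0.8764, 279/1023 = 0.2727.
Each SE is √(p̂(1−p̂)/n): √(0.8764·0.1236/275) = 0.01985 and √(0.2727·0.7273/1023) = 0.01392.
SE(p̂₁ − p̂₂) = √(SE₁² + SE₂²) = √(0.0003940225 + 0.0001937664) = 0.02424, since the two samples are independent.
At 99% confidence z* = 2.576; margin = 2.576 × 0.02424 = 0.06244.
The difference is 0.8764 − 0.2727 = 0.6037, so the interval is 0.6037 ± 0.06244 = (0.541, 0.666).

(0.541, 0.666)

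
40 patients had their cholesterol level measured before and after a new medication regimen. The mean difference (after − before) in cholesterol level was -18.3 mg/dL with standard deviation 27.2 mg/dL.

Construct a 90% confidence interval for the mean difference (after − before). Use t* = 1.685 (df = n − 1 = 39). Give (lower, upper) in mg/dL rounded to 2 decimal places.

This is a matched-pairs design, so SE = s_d/√n = 27.2/√40 = 4.3007.
Margin = 1.685 × 4.3007 = 7.2467; the interval is -18.3 ± 7.2467 = (-25.55, -11.05).

(-25.55, -11.05)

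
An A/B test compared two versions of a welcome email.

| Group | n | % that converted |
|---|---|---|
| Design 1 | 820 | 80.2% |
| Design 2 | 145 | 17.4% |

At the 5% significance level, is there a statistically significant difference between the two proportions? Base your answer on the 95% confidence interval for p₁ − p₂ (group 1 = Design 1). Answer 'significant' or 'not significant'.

Each SE is √(p̂(1−p̂)/n): √(0.8020·0.1980/820) = 0.01392 and √(0.1740·0.8260/145) = 0.03148.
SE(p̂₁ − p̂₂) = √(SE₁² + SE₂²) = √(0.0001937664 + 0.0009909904) = 0.03442, since the two samples are independent.
At 95% confidence z* = 1.960; margin = 1.960 × 0.03442 = 0.06746.
The difference is 0.8020 − 0.1740 = 0.6280, so the interval is 0.6280 ± 0.06746 = (0.56054, 0.69546).
The interval (0.56054, 0.69546) does not contain 0, so the difference is significant.

significant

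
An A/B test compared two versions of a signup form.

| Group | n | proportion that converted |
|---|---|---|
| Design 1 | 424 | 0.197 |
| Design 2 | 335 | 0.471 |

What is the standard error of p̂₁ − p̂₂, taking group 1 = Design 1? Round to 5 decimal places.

0.03342

SE₁ = √(p̂₁(1−p̂₁)/n₁) = √(0.1970·0.8030/424) = 0.01932; SE₂ = √(0.4710·0.5290/335) = 0.02727.
Independent samples: SE of the difference = √(SE₁² + SE₂²) = √(0.0003732624 + 0.0007436529) = 0.03342.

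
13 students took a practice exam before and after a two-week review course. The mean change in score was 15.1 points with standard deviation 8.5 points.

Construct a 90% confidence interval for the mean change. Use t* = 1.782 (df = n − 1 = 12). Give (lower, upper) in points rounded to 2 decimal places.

(10.90, 19.30)

This is a matched-pairs design, so SE = s_d/√n = 8.5/√13 = 2.3575.
Margin = 1.782 × 2.3575 = 4.2011; the interval is 15.1 ± 4.2011 = (10.90, 19.30).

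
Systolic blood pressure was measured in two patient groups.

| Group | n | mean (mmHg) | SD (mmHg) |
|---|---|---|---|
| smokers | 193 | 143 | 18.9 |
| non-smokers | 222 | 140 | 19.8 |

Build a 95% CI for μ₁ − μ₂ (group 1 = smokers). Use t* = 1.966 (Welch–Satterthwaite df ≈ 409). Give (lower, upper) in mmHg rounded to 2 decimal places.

Standard errors of each mean: 18.9/√193 = 1.3605 and 19.8/√222 = 1.3289.
SE(x̄₁ − x̄₂) = √(1.3605² + 1.3289²) = 1.9018 for independent samples with unequal variances.
With t* = 1.966, the margin is 1.966 × 1.9018 = 3.7389.
x̄₁ − x̄₂ = 143 − 140 = 3.0000; the interval is 3.0000 ± 3.7389 = (-0.74, 6.74).

(-0.74, 6.74)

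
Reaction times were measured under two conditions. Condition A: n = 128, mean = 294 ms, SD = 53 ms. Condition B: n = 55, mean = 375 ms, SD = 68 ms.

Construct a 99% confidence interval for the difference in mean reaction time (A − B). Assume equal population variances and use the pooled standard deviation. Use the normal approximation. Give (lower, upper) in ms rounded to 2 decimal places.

(-105.04, -56.96)

Pooled variance s_p² = [127·53² + 54·68²] / (128+55−2) = 3350.4917, so s_p = 57.8834.
SE_diff = s_p·√(1/n₁ + 1/n₂) = 57.8834·√(1/128 + 1/55) = 9.3324.
z* = 2.576; margin = 2.576 × 9.3324 = 24.0403.
Difference = 294 − 375 = -81.0000.
-81.0000 ± 24.0403 → (-105.04, -56.96).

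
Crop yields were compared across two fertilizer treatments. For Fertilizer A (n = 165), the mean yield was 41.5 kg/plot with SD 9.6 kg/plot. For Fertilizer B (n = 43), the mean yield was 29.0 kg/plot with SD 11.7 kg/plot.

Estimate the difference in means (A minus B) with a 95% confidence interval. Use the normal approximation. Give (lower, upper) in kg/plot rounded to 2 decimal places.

(8.71, 16.29)

Per-group SEs: s₁/√n₁ = 9.6/√165 = 0.7474, s₂/√n₂ = 11.7/√43 = 1.7842.
Unpooled SE of the difference: √(0.55860676 + 3.18336964) = 1.9344.
Margin of error = z* · SE = 1.960 × 1.9344 = 3.7914.
x̄₁ − x̄₂ = 41.5 − 29.0 = 12.5000.
CI: 12.5000 ± 3.7914 = (8.71, 16.29).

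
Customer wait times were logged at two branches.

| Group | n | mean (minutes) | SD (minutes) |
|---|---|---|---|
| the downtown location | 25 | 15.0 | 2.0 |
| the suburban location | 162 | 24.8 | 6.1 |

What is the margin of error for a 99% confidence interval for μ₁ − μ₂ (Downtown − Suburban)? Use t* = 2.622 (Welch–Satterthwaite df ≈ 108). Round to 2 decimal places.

1.64

Per-group SEs: s₁/√n₁ = 2.0/√25 = 0.4000, s₂/√n₂ = 6.1/√162 = 0.4793.
Unpooled SE of the difference: √(0.16 + 0.22972849) = 0.6243.
Margin of error = t* · SE = 2.622 × 0.6243 = 1.6369.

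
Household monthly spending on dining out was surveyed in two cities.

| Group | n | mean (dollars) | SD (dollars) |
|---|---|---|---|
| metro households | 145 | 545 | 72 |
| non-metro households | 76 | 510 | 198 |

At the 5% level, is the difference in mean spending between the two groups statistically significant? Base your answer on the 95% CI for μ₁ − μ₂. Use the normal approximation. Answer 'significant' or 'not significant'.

Standard errors of each mean: 72/√145 = 5.9793 and 198/√76 = 22.7122.
SE(x̄₁ − x̄₂) = √(5.9793² + 22.7122²) = 23.4861 for independent samples with unequal variances.
With z* = 1.960, the margin is 1.960 × 23.4861 = 46.0328.
x̄₁ − x̄₂ = 545 − 510 = 35.0000; the interval is 35.0000 ± 46.0328 = (-11.0328, 81.0328).
The interval (-11.0328, 81.0328) contains 0, so the difference is not significant.

not significant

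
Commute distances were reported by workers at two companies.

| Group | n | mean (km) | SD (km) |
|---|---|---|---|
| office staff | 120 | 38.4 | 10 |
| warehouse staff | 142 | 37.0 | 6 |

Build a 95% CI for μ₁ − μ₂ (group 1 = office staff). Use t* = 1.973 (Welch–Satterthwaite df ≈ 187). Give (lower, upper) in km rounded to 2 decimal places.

SE₁ = s₁/√n₁ = 10/√120 = 0.9129; SE₂ = 6/√142 = 0.5035.
Independent samples, unequal variances: SE_diff = √(SE₁² + SE₂²) = √(0.83338641 + 0.25351225) = 1.0425.
t* = 1.973, so margin of error = 1.973 × 1.0425 = 2.0569.
Difference in means = 38.4 − 37.0 = 1.4000.
1.4000 ± 2.0569 → (-0.66, 3.46).

(-0.66, 3.46)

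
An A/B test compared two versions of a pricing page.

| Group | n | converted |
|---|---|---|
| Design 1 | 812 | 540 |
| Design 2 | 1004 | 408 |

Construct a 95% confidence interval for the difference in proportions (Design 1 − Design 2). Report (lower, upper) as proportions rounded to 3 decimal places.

(0.214, 0.303)

p̂₁ = 540/812 = 0.6650 and p̂₂ = 408/1004 = 0.4064.
SE₁ = √(p̂₁(1−p̂₁)/n₁) = √(0.6650·0.3350/812) = 0.01656; SE₂ = √(0.4064·0.5936/1004) = 0.01550.
Independent samples: SE of the difference = √(SE₁² + SE₂²) = √(0.0002742336 + 0.00024025) = 0.02268.
z* for 95% confidence is 1.960, so the margin of error is 1.960 × 0.02268 = 0.04445.
Point estimate p̂₁ − p̂₂ = 0.6650 − 0.4064 = 0.2586.
0.2586 ± 0.04445 → (0.214, 0.303).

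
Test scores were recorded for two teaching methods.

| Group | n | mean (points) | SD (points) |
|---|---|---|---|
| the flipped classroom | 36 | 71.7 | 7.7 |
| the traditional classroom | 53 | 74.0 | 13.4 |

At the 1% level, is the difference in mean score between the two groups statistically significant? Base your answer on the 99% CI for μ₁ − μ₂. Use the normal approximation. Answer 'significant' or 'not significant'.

not significant

SE₁ = s₁/√n₁ = 7.7/√36 = 1.2833; SE₂ = 13.4/√53 = 1.8406.
Independent samples, unequal variances: SE_diff = √(SE₁² + SE₂²) = √(1.64685889 + 3.38780836) = 2.2438.
z* = 2.576, so margin of error = 2.576 × 2.2438 = 5.7800.
Difference in means = 71.7 − 74.0 = -2.3000.
-2.3000 ± 5.7800 → (-8.0800, 3.4800).
The interval (-8.0800, 3.4800) contains 0, so the difference is not significant.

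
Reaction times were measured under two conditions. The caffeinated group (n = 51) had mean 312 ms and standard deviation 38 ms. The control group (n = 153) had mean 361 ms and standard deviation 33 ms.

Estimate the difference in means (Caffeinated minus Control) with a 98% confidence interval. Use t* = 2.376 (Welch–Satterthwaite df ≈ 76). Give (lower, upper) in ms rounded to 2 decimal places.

Per-group SEs: s₁/√n₁ = 38/√51 = 5.3211, s₂/√n₂ = 33/√153 = 2.6679.
Unpooled SE of the difference: √(28.31410521 + 7.11769041) = 5.9525.
Margin of error = t* · SE = 2.376 × 5.9525 = 14.1431.
x̄₁ − x̄₂ = 312 − 361 = -49.0000.
CI: -49.0000 ± 14.1431 = (-63.14, -34.86).

(-63.14, -34.86)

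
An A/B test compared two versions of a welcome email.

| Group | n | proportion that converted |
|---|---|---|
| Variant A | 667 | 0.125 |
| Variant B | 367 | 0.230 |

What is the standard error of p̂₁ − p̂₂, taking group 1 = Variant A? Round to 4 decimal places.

The two standard errors are √(0.1250×0.8750/667) = 0.01281 and √(0.2300×0.7700/367) = 0.02197.
Because the samples are independent, SE_diff = √(0.01281² + 0.02197²) = 0.02543.

0.0254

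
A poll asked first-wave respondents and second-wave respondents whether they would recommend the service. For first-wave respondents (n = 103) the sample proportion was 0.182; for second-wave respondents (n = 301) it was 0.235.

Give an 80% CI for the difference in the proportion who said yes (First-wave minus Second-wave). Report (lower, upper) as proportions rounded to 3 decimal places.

SE₁ = √(p̂₁(1−p̂₁)/n₁) = √(0.1820·0.8180/103) = 0.03802; SE₂ = √(0.2350·0.7650/301) = 0.02444.
Independent samples: SE of the difference = √(SE₁² + SE₂²) = √(0.0014455204 + 0.0005973136) = 0.04520.
z* for 80% confidence is 1.282, so the margin of error is 1.282 × 0.04520 = 0.05795.
Point estimate p̂₁ − p̂₂ = 0.1820 − 0.2350 = -0.0530.
-0.0530 ± 0.05795 → (-0.111, 0.005).

(-0.111, 0.005)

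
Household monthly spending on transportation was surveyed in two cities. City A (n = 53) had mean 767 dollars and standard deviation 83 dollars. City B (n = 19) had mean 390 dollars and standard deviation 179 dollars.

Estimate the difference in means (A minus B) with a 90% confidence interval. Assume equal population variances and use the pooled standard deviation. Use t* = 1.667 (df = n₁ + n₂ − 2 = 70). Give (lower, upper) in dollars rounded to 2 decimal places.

Pooled variance s_p² = [52·83² + 18·179²] / (53+19−2) = 13356.6571, so s_p = 115.5710.
SE_diff = s_p·√(1/n₁ + 1/n₂) = 115.5710·√(1/53 + 1/19) = 30.9030.
t* = 1.667; margin = 1.667 × 30.9030 = 51.5153.
Difference = 767 − 390 = 377.0000.
377.0000 ± 51.5153 → (325.48, 428.52).

(325.48, 428.52)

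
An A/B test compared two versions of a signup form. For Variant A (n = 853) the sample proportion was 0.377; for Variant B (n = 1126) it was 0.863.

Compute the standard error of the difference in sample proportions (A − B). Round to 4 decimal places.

Each SE is √(p̂(1−p̂)/n): √(0.3770·0.6230/853) = 0.01659 and √(0.8630·0.1370/1126) = 0.01025.
SE(p̂₁ − p̂₂) = √(SE₁² + SE₂²) = √(0.0002752281 + 0.0001050625) = 0.01950, since the two samples are independent.

0.0195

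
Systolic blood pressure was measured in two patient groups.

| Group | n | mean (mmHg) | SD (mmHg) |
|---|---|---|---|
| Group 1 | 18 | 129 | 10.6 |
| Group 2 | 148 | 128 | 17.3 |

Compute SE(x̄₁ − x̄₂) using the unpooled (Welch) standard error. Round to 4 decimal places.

2.8748

SE₁ = s₁/√n₁ = 10.6/√18 = 2.4984; SE₂ = 17.3/√148 = 1.4221.
Independent samples, unequal variances: SE_diff = √(SE₁² + SE₂²) = √(6.24200256 + 2.02236841) = 2.8748.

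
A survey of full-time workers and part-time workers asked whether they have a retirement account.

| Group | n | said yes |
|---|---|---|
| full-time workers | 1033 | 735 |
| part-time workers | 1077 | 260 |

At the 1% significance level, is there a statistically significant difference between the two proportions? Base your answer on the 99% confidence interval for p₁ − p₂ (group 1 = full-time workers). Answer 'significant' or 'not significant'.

First, p̂₁ = 735/1033 = 0.7115; p̂₂ = 260/1077 = 0.2414.
The two standard errors are √(0.7115×0.2885/1033) = 0.01410 and √(0.2414×0.7586/1077) = 0.01304.
Because the samples are independent, SE_diff = √(0.01410² + 0.01304²) = 0.01921.
Using z* = 2.576 for 99%, ME = 2.576 × 0.01921 = 0.04948.
p̂₁ − p̂₂ = 0.4701; interval 0.4701 ± 0.04948 gives (0.42062, 0.51958).
The interval (0.42062, 0.51958) does not contain 0, so the difference is significant.

significant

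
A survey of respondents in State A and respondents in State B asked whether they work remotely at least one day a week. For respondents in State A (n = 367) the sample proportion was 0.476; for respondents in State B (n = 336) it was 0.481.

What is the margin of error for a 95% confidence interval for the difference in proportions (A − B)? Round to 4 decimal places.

0.0739

SE₁ = √(p̂₁(1−p̂₁)/n₁) = √(0.4760·0.5240/367) = 0.02607; SE₂ = √(0.4810·0.5190/336) = 0.02726.
Independent samples: SE of the difference = √(SE₁² + SE₂²) = √(0.0006796449 + 0.0007431076) = 0.03772.
z* for 95% confidence is 1.960, so the margin of error is 1.960 × 0.03772 = 0.07393.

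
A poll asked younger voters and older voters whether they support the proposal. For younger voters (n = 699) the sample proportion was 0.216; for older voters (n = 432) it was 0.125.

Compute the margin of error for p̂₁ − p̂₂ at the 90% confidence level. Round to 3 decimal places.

0.037

Each SE is √(p̂(1−p̂)/n): √(0.2160·0.7840/699) = 0.01556 and √(0.1250·0.8750/432) = 0.01591.
SE(p̂₁ − p̂₂) = √(SE₁² + SE₂²) = √(0.0002421136 + 0.0002531281) = 0.02225, since the two samples are independent.
At 90% confidence z* = 1.645; margin = 1.645 × 0.02225 = 0.03660.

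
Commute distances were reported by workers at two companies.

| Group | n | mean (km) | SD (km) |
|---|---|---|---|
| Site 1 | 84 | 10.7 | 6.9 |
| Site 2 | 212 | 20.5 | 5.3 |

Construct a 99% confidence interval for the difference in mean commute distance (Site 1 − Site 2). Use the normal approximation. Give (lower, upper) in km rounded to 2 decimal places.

Standard errors of each mean: 6.9/√84 = 0.7529 and 5.3/√212 = 0.3640.
SE(x̄₁ − x̄₂) = √(0.7529² + 0.3640²) = 0.8363 for independent samples with unequal variances.
With z* = 2.576, the margin is 2.576 × 0.8363 = 2.1543.
x̄₁ − x̄₂ = 10.7 − 20.5 = -9.8000; the interval is -9.8000 ± 2.1543 = (-11.95, -7.65).

(-11.95, -7.65)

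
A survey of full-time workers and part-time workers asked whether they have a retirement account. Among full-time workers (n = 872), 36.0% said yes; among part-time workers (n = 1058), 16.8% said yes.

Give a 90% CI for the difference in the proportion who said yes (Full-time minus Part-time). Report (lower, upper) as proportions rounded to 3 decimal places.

(0.159, 0.225)

Each SE is √(p̂(1−p̂)/n): √(0.3600·0.6400/872) = 0.01625 and √(0.1680·0.8320/1058) = 0.01149.
SE(p̂₁ − p̂₂) = √(SE₁² + SE₂²) = √(0.0002640625 + 0.0001320201) = 0.01990, since the two samples are independent.
At 90% confidence z* = 1.645; margin = 1.645 × 0.01990 = 0.03274.
The difference is 0.3600 − 0.1680 = 0.1920, so the interval is 0.1920 ± 0.03274 = (0.159, 0.225).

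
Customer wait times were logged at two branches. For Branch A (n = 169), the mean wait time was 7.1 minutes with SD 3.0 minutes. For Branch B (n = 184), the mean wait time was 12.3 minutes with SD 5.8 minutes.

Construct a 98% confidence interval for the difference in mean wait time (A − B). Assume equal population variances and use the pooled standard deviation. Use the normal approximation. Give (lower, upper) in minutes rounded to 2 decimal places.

(-6.36, -4.04)

s_p = √[((n₁−1)s₁² + (n₂−1)s₂²)/(n₁+n₂−2)] = √[(168·3.0² + 183·5.8²)/351] = 4.6740.
SE = 4.6740·√(1/169 + 1/184) = 0.4980.
With z* = 2.326, margin = 2.326 × 0.4980 = 1.1583.
x̄₁ − x̄₂ = 7.1 − 12.3 = -5.2000; interval -5.2000 ± 1.1583 = (-6.36, -4.04).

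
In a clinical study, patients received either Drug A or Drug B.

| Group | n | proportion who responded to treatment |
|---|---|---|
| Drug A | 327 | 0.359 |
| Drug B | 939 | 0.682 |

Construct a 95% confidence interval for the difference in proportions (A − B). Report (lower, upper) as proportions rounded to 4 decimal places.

The two standard errors are √(0.3590×0.6410/327) = 0.02653 and √(0.6820×0.3180/939) = 0.01520.
Because the samples are independent, SE_diff = √(0.02653² + 0.01520²) = 0.03058.
Using z* = 1.960 for 95%, ME = 1.960 × 0.03058 = 0.05994.
p̂₁ − p̂₂ = -0.3230; interval -0.3230 ± 0.05994 gives (-0.3829, -0.2631).

(-0.3829, -0.2631)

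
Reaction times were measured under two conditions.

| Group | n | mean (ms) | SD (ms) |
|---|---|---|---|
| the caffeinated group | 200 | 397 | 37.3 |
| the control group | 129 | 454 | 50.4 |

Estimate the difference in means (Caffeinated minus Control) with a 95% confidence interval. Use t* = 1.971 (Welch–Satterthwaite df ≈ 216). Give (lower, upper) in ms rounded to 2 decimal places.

(-67.17, -46.83)

Standard errors of each mean: 37.3/√200 = 2.6375 and 50.4/√129 = 4.4375.
SE(x̄₁ − x̄₂) = √(2.6375² + 4.4375²) = 5.1622 for independent samples with unequal variances.
With t* = 1.971, the margin is 1.971 × 5.1622 = 10.1747.
x̄₁ − x̄₂ = 397 − 454 = -57.0000; the interval is -57.0000 ± 10.1747 = (-67.17, -46.83).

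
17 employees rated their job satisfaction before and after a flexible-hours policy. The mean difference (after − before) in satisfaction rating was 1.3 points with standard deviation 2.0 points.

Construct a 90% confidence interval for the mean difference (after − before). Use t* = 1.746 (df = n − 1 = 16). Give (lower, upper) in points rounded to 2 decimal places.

This is a matched-pairs design, so SE = s_d/√n = 2.0/√17 = 0.4851.
Margin = 1.746 × 0.4851 = 0.8470; the interval is 1.3 ± 0.8470 = (0.45, 2.15).

(0.45, 2.15)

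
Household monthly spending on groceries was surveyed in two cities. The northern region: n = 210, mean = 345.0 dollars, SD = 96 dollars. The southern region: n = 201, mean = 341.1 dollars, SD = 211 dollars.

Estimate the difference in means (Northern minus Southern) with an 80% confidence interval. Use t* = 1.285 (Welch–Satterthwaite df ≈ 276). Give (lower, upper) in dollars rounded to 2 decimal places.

SE₁ = s₁/√n₁ = 96/√210 = 6.6246; SE₂ = 211/√201 = 14.8828.
Independent samples, unequal variances: SE_diff = √(SE₁² + SE₂²) = √(43.88532516 + 221.49773584) = 16.2906.
t* = 1.285, so margin of error = 1.285 × 16.2906 = 20.9334.
Difference in means = 345.0 − 341.1 = 3.9000.
3.9000 ± 20.9334 → (-17.03, 24.83).

(-17.03, 24.83)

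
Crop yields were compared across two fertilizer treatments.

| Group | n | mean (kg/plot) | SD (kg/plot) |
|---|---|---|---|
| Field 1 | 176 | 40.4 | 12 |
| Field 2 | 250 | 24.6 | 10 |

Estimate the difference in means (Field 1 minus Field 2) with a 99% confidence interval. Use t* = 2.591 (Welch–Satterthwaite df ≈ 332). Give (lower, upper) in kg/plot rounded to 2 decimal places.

Per-group SEs: s₁/√n₁ = 12/√176 = 0.9045, s₂/√n₂ = 10/√250 = 0.6325.
Unpooled SE of the difference: √(0.81812025 + 0.40005625) = 1.1037.
Margin of error = t* · SE = 2.591 × 1.1037 = 2.8597.
x̄₁ − x̄₂ = 40.4 − 24.6 = 15.8000.
CI: 15.8000 ± 2.8597 = (12.94, 18.66).

(12.94, 18.66)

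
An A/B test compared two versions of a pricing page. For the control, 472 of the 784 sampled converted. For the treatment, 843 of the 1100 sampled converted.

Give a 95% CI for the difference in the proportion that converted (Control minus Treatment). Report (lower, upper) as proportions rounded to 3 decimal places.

Sample proportions: 472/784 = 0.6020, 843/1100 = 0.7664.
Each SE is √(p̂(1−p̂)/n): √(0.6020·0.3980/784) = 0.01748 and √(0.7664·0.2336/1100) = 0.01276.
SE(p̂₁ − p̂₂) = √(SE₁² + SE₂²) = √(0.0003055504 + 0.0001628176) = 0.02164, since the two samples are independent.
At 95% confidence z* = 1.960; margin = 1.960 × 0.02164 = 0.04241.
The difference is 0.6020 − 0.7664 = -0.1644, so the interval is -0.1644 ± 0.04241 = (-0.207, -0.122).

(-0.207, -0.122)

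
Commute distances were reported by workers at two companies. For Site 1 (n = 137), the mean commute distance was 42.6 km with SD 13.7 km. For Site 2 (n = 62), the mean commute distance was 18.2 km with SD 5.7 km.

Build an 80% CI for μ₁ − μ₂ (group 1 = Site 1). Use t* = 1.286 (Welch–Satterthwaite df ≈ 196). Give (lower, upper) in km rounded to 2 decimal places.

(22.63, 26.17)

Standard errors of each mean: 13.7/√137 = 1.1705 and 5.7/√62 = 0.7239.
SE(x̄₁ − x̄₂) = √(1.1705² + 0.7239²) = 1.3763 for independent samples with unequal variances.
With t* = 1.286, the margin is 1.286 × 1.3763 = 1.7699.
x̄₁ − x̄₂ = 42.6 − 18.2 = 24.4000; the interval is 24.4000 ± 1.7699 = (22.63, 26.17).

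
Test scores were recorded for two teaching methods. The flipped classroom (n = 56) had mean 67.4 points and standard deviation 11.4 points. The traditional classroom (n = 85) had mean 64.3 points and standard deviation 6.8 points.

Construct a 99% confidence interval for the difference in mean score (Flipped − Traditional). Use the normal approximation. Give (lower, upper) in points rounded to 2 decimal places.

Per-group SEs: s₁/√n₁ = 11.4/√56 = 1.5234, s₂/√n₂ = 6.8/√85 = 0.7376.
Unpooled SE of the difference: √(2.32074756 + 0.54405376) = 1.6926.
Margin of error = z* · SE = 2.576 × 1.6926 = 4.3601.
x̄₁ − x̄₂ = 67.4 − 64.3 = 3.1000.
CI: 3.1000 ± 4.3601 = (-1.26, 7.46).

(-1.26, 7.46)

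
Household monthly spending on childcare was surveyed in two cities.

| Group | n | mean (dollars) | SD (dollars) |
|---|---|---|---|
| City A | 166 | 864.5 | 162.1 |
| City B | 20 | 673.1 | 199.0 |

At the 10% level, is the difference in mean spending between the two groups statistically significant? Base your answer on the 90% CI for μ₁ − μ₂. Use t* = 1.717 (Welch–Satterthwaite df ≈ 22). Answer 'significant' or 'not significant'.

significant

Standard errors of each mean: 162.1/√166 = 12.5814 and 199.0/√20 = 44.4978.
SE(x̄₁ − x̄₂) = √(12.5814² + 44.4978²) = 46.2423 for independent samples with unequal variances.
With t* = 1.717, the margin is 1.717 × 46.2423 = 79.3980.
x̄₁ − x̄₂ = 864.5 − 673.1 = 191.4000; the interval is 191.4000 ± 79.3980 = (112.0020, 270.7980).
The interval (112.0020, 270.7980) does not contain 0, so the difference is significant.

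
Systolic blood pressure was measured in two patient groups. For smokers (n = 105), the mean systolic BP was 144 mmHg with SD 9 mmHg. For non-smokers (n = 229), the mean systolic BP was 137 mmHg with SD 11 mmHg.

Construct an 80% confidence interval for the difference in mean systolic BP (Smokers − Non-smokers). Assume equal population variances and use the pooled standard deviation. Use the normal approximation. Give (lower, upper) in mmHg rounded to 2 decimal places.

(5.43, 8.57)

s_p = √[((n₁−1)s₁² + (n₂−1)s₂²)/(n₁+n₂−2)] = √[(104·9² + 228·11²)/332] = 10.4149.
SE = 10.4149·√(1/105 + 1/229) = 1.2275.
With z* = 1.282, margin = 1.282 × 1.2275 = 1.5737.
x̄₁ − x̄₂ = 144 − 137 = 7.0000; interval 7.0000 ± 1.5737 = (5.43, 8.57).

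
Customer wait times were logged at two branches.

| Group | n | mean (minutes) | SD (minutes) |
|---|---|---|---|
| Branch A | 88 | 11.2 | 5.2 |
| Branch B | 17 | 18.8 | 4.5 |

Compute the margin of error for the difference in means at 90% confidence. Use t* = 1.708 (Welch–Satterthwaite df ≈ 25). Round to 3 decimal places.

Per-group SEs: s₁/√n₁ = 5.2/√88 = 0.5543, s₂/√n₂ = 4.5/√17 = 1.0914.
Unpooled SE of the difference: √(0.30724849 + 1.19115396) = 1.2241.
Margin of error = t* · SE = 1.708 × 1.2241 = 2.0908.

2.091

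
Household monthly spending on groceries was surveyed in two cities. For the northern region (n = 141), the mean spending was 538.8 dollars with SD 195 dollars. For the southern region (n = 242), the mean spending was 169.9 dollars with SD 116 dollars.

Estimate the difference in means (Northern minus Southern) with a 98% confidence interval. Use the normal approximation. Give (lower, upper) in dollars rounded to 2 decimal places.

Standard errors of each mean: 195/√141 = 16.4220 and 116/√242 = 7.4568.
SE(x̄₁ − x̄₂) = √(16.4220² + 7.4568²) = 18.0357 for independent samples with unequal variances.
With z* = 2.326, the margin is 2.326 × 18.0357 = 41.9510.
x̄₁ − x̄₂ = 538.8 − 169.9 = 368.9000; the interval is 368.9000 ± 41.9510 = (326.95, 410.85).

(326.95, 410.85)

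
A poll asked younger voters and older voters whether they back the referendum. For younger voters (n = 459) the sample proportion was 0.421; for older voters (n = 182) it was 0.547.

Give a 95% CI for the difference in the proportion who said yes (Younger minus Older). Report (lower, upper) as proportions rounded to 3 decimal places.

(-0.211, -0.041)

Each SE is √(p̂(1−p̂)/n): √(0.4210·0.5790/459) = 0.02304 and √(0.5470·0.4530/182) = 0.03690.
SE(p̂₁ − p̂₂) = √(SE₁² + SE₂²) = √(0.0005308416 + 0.00136161) = 0.04350, since the two samples are independent.
At 95% confidence z* = 1.960; margin = 1.960 × 0.04350 = 0.08526.
The difference is 0.4210 − 0.5470 = -0.1260, so the interval is -0.1260 ± 0.08526 = (-0.211, -0.041).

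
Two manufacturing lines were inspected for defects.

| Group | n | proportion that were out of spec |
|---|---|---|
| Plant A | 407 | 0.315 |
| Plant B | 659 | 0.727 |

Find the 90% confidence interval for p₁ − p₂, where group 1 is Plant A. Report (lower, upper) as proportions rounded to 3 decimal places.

SE₁ = √(p̂₁(1−p̂₁)/n₁) = √(0.3150·0.6850/407) = 0.02303; SE₂ = √(0.7270·0.2730/659) = 0.01735.
Independent samples: SE of the difference = √(SE₁² + SE₂²) = √(0.0005303809 + 0.0003010225) = 0.02883.
z* for 90% confidence is 1.645, so the margin of error is 1.645 × 0.02883 = 0.04743.
Point estimate p̂₁ − p̂₂ = 0.3150 − 0.7270 = -0.4120.
-0.4120 ± 0.04743 → (-0.459, -0.365).

(-0.459, -0.365)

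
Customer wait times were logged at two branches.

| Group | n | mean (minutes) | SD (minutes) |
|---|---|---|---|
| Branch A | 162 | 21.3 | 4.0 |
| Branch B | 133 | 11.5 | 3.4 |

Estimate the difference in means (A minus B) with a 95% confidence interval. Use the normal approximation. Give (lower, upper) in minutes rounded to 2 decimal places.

Per-group SEs: s₁/√n₁ = 4.0/√162 = 0.3143, s₂/√n₂ = 3.4/√133 = 0.2948.
Unpooled SE of the difference: √(0.09878449 + 0.08690704) = 0.4309.
Margin of error = z* · SE = 1.960 × 0.4309 = 0.8446.
x̄₁ − x̄₂ = 21.3 − 11.5 = 9.8000.
CI: 9.8000 ± 0.8446 = (8.96, 10.64).

(8.96, 10.64)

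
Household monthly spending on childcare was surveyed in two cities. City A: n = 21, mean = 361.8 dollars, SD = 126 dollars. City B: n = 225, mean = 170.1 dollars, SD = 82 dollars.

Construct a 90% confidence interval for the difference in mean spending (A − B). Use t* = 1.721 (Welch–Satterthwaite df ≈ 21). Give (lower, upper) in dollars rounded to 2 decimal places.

(143.45, 239.95)

SE₁ = s₁/√n₁ = 126/√21 = 27.4955; SE₂ = 82/√225 = 5.4667.
Independent samples, unequal variances: SE_diff = √(SE₁² + SE₂²) = √(756.00252025 + 29.88480889) = 28.0337.
t* = 1.721, so margin of error = 1.721 × 28.0337 = 48.2460.
Difference in means = 361.8 − 170.1 = 191.7000.
191.7000 ± 48.2460 → (143.45, 239.95).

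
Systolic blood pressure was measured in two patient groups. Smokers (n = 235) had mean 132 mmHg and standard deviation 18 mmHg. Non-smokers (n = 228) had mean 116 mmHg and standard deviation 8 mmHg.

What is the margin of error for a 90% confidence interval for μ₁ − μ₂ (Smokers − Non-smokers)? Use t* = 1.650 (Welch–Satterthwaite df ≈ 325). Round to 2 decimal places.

2.13

SE₁ = s₁/√n₁ = 18/√235 = 1.1742; SE₂ = 8/√228 = 0.5298.
Independent samples, unequal variances: SE_diff = √(SE₁² + SE₂²) = √(1.37874564 + 0.28068804) = 1.2882.
t* = 1.650, so margin of error = 1.650 × 1.2882 = 2.1255.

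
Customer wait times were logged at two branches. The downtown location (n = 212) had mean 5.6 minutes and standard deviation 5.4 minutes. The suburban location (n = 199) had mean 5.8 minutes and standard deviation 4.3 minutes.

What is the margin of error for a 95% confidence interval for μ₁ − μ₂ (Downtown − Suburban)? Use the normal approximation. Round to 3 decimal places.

0.941

Standard errors of each mean: 5.4/√212 = 0.3709 and 4.3/√199 = 0.3048.
SE(x̄₁ − x̄₂) = √(0.3709² + 0.3048²) = 0.4801 for independent samples with unequal variances.
With z* = 1.960, the margin is 1.960 × 0.4801 = 0.9410.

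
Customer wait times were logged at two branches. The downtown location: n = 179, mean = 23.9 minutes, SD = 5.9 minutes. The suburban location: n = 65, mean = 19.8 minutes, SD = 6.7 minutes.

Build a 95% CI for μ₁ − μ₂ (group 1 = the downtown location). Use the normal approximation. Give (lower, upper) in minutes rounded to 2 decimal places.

(2.26, 5.94)

Standard errors of each mean: 5.9/√179 = 0.4410 and 6.7/√65 = 0.8310.
SE(x̄₁ − x̄₂) = √(0.4410² + 0.8310²) = 0.9408 for independent samples with unequal variances.
With z* = 1.960, the margin is 1.960 × 0.9408 = 1.8440.
x̄₁ − x̄₂ = 23.9 − 19.8 = 4.1000; the interval is 4.1000 ± 1.8440 = (2.26, 5.94).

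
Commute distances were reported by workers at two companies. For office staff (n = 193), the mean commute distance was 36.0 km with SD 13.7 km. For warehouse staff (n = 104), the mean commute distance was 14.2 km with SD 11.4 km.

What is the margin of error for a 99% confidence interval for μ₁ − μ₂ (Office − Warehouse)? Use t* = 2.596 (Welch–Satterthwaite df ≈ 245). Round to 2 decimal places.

Standard errors of each mean: 13.7/√193 = 0.9861 and 11.4/√104 = 1.1179.
SE(x̄₁ − x̄₂) = √(0.9861² + 1.1179²) = 1.4907 for independent samples with unequal variances.
With t* = 2.596, the margin is 2.596 × 1.4907 = 3.8699.

3.87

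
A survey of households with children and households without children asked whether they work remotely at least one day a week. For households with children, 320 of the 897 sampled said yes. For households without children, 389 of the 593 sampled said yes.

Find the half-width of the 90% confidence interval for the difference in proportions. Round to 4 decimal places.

Sample proportions: 320/897 = 0.3567, 389/593 = 0.6560.
Each SE is √(p̂(1−p̂)/n): √(0.3567·0.6433/897) = 0.01599 and √(0.6560·0.3440/593) = 0.01951.
SE(p̂₁ − p̂₂) = √(SE₁² + SE₂²) = √(0.0002556801 + 0.0003806401) = 0.02523, since the two samples are independent.
At 90% confidence z* = 1.645; margin = 1.645 × 0.02523 = 0.04150.

0.0415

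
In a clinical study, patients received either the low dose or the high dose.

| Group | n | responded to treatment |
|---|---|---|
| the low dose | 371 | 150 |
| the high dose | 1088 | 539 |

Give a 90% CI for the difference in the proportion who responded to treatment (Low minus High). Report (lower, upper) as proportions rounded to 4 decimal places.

First, p̂₁ = 150/371 = 0.4043; p̂₂ = 539/1088 = 0.4954.
The two standard errors are √(0.4043×0.5957/371) = 0.02548 and √(0.4954×0.5046/1088) = 0.01516.
Because the samples are independent, SE_diff = √(0.02548² + 0.01516²) = 0.02965.
Using z* = 1.645 for 90%, ME = 1.645 × 0.02965 = 0.04877.
p̂₁ − p̂₂ = -0.0911; interval -0.0911 ± 0.04877 gives (-0.1399, -0.0423).

(-0.1399, -0.0423)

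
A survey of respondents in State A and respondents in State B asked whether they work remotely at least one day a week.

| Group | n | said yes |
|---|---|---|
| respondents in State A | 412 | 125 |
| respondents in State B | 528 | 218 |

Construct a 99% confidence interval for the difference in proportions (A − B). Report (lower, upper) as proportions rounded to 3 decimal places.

(-0.190, -0.029)

Sample proportions: 125/412 = 0.3034, 218/528 = 0.4129.
Each SE is √(p̂(1−p̂)/n): √(0.3034·0.6966/412) = 0.02265 and √(0.4129·0.5871/528) = 0.02143.
SE(p̂₁ − p̂₂) = √(SE₁² + SE₂²) = √(0.0005130225 + 0.0004592449) = 0.03118, since the two samples are independent.
At 99% confidence z* = 2.576; margin = 2.576 × 0.03118 = 0.08032.
The difference is 0.3034 − 0.4129 = -0.1095, so the interval is -0.1095 ± 0.08032 = (-0.190, -0.029).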